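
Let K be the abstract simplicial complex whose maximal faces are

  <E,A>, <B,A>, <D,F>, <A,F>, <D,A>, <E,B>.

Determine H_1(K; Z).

Take the total order A < B < D < E < F on the vertex set. Then K (dimension 1) consists of the simplices:

  0-simplices (5): A, B, D, E, F
  1-simplices (6): AB, AD, AE, AF, BE, DF

so the chain groups are C_0 ≅ Z^5, C_1 ≅ Z^6.

The boundary map ∂_1: C_1 → C_0 sends each edge [p,q] (with p < q) to q − p.
The 5×6 boundary matrix has rank 4 and Smith normal form diag(1,1,1,1).

Now H_k = ker ∂_k / im ∂_{k+1}, so:

  H_1: rank ker ∂_1 − rank ∂_2 = (6 − 4) − 0 = 2, and there is no ∂_2, so H_1 = Z^2.

(K is a triangulation of a wedge of 2 circles.)

H_1 ≅ Z^2.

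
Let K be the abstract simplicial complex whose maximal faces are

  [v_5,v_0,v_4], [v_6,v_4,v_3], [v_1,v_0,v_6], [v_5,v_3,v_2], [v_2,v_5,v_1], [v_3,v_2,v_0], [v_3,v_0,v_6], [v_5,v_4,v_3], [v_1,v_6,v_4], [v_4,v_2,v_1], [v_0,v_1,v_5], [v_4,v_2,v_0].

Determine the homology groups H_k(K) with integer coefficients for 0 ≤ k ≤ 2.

Fix the vertex order v_0 < v_1 < v_2 < v_3 < v_4 < v_5 < v_6 and write every simplex with vertices in increasing order. Then dim K = 2 and the simplices of K are:

  0-simplices (7): [v_0], [v_1], [v_2], [v_3], [v_4], [v_5], [v_6]
  1-simplices (18): (18 of them)
  2-simplices (12): (12 of them)

giving chain groups C_0 ≅ Z^7, C_1 ≅ Z^18, C_2 ≅ Z^12.

Boundary ∂_1: C_1 → C_0 maps an edge to its endpoints' difference, ∂[p,q] = q − p.
The 7×18 boundary matrix has rank 6 and Smith normal form diag(1,1,1,1,1,1).

Boundary ∂_2: C_2 → C_1 sends each 2-simplex [p,q,r] to [q,r] − [p,r] + [p,q]. For instance
  ∂[v_0,v_4,v_5] = [v_4,v_5] − [v_0,v_5] + [v_0,v_4],
  ∂[v_0,v_1,v_6] = [v_1,v_6] − [v_0,v_6] + [v_0,v_1].
The 18×12 boundary matrix has rank 12 and Smith normal form diag(1,1,1,1,1,1,1,1,1,1,1,2).

Computing H_k = (kernel of ∂_k) / (image of ∂_{k+1}):

  H_0: rank C_0 − rank ∂_1 = 7 − 6 = 1, and the invariant factors of ∂_1 are all 1, so H_0 = Z.
  H_1: rank ker ∂_1 − rank ∂_2 = (18 − 6) − 12 = 0, and ∂_2 has invariant factor 2 > 1, so H_1 = Z/2.
  H_2: rank ker ∂_2 − rank ∂_3 = (12 − 12) − 0 = 0, and there is no ∂_3, so H_2 = 0.

H_0 ≅ Z,  H_1 ≅ Z/2,  H_2 = 0.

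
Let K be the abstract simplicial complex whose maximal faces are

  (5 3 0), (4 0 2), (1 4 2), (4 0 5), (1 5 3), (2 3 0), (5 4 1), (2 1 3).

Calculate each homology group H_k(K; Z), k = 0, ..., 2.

Take the total order 0 < 1 < 2 < 3 < 4 < 5 on the vertex set. Then K (dimension 2) consists of the simplices:

  0-simplices (6): [0], [1], [2], [3], [4], [5]
  1-simplices (12): [0,2], [0,3], [0,4], [0,5], [1,2], [1,3], [1,4], [1,5], [2,3], [2,4], [3,5], [4,5]
  2-simplices (8): [0,2,3], [0,2,4], [0,3,5], [0,4,5], [1,2,3], [1,2,4], [1,3,5], [1,4,5]

Hence C_0 ≅ Z^6, C_1 ≅ Z^12, C_2 ≅ Z^8.

∂_1: C_1 → C_0 maps an edge to its endpoints' difference, ∂[p,q] = q − p.
This gives a 6×12 integer matrix of rank 5; reducing to Smith normal form yields diagonal entries (1,1,1,1,1).

The boundary map ∂_2: C_2 → C_1 sends each 2-simplex [p,q,r] to [q,r] − [p,r] + [p,q]. For instance
  ∂[0,2,3] = [2,3] − [0,3] + [0,2],
  ∂[0,4,5] = [4,5] − [0,5] + [0,4].
This gives a 12×8 integer matrix of rank 7; reducing to Smith normal form yields diagonal entries (1,1,1,1,1,1,1).

From H_k ≅ ker(∂_k) / im(∂_{k+1}) we obtain:

  H_0: rank C_0 − rank ∂_1 = 6 − 5 = 1, and the invariant factors of ∂_1 are all 1, so H_0 ≅ Z.
  H_1: rank ker ∂_1 − rank ∂_2 = (12 − 5) − 7 = 0, and the invariant factors of ∂_2 are all 1, so H_1 ≅ 0.
  H_2: rank ker ∂_2 − rank ∂_3 = (8 − 7) − 0 = 1, and there is no ∂_3, so H_2 ≅ Z.

As a check, the Euler characteristic is 6 − 12 + 8 = 2, which agrees with 1 − 0 + 1 = 2.

H_0 = Z,  H_1 = 0,  H_2 = Z.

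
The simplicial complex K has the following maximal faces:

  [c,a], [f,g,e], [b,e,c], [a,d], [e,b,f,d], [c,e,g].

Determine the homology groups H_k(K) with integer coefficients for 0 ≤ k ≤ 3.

H_0 = Z,  H_1 = Z,  H_2 = 0,  H_3 = 0.

We work with the vertex ordering a < b < c < d < e < f < g. The simplices of K, each written with vertices in increasing order, are:

  0-simplices (7): a, b, c, d, e, f, g
  1-simplices (13): ac, ad, bc, bd, be, bf, ce, cg, de, df, ef, eg, fg
  2-simplices (7): bce, bde, bdf, bef, ceg, def, efg
  3-simplices (1): bdef

Hence C_0 ≅ Z^7, C_1 ≅ Z^13, C_2 ≅ Z^7, C_3 ≅ Z^1.

Boundary ∂_1: C_1 → C_0 is given by ∂[p,q] = [q] − [p].
The resulting 7×13 matrix has rank 6, and its Smith normal form has invariant factors (1,1,1,1,1,1).

Boundary ∂_2: C_2 → C_1 maps a triangle to the signed sum of its edges. For instance
  ∂bdf = df − bf + bd,
  ∂bce = ce − be + bc.
This gives a 13×7 integer matrix of rank 6; reducing to Smith normal form yields diagonal entries (1,1,1,1,1,1).

The boundary map ∂_3: C_3 → C_2 sends each 3-simplex σ to the alternating sum Σ_i (−1)^i (σ with its i-th vertex removed). For instance
  ∂bdef = def − bef + bdf − bde.
As a 7×1 matrix over Z this has rank 1, with invariant factors (1).

From H_k ≅ ker(∂_k) / im(∂_{k+1}) we obtain:

  H_0: rank C_0 − rank ∂_1 = 7 − 6 = 1, and the invariant factors of ∂_1 are all 1, so H_0 ≅ Z.
  H_1: rank ker ∂_1 − rank ∂_2 = (13 − 6) − 6 = 1, and the invariant factors of ∂_2 are all 1, so H_1 ≅ Z.
  H_2: rank ker ∂_2 − rank ∂_3 = (7 − 6) − 1 = 0, and the invariant factors of ∂_3 are all 1, so H_2 ≅ 0.
  H_3: rank ker ∂_3 − rank ∂_4 = (1 − 1) − 0 = 0, and there is no ∂_4, so H_3 ≅ 0.

As a check, the Euler characteristic is 7 − 13 + 7 − 1 = 0, which agrees with 1 − 1 + 0 − 0 = 0.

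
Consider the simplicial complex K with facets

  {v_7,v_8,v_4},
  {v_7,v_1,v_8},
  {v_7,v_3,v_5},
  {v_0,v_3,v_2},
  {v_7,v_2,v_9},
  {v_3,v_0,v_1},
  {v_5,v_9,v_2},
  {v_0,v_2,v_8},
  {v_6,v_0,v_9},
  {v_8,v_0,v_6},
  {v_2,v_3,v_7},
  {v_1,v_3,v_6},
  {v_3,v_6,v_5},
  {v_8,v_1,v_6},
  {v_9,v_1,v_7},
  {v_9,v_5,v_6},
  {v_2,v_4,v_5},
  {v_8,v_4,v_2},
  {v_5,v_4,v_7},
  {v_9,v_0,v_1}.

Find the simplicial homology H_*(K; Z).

H_0 = Z,  H_1 = Z ⊕ Z/2,  H_2 = 0.

Order the vertices as v_0 < v_1 < v_2 < v_3 < v_4 < v_5 < v_6 < v_7 < v_8 < v_9. Listing each simplex with vertices in this order, K has dimension 2 with simplices:

  0-simplices (10): [v_0], [v_1], [v_2], [v_3], [v_4], [v_5], [v_6], [v_7], [v_8], [v_9]
  1-simplices (30): (30 of them)
  2-simplices (20): (20 of them)

giving chain groups C_0 ≅ Z^10, C_1 ≅ Z^30, C_2 ≅ Z^20.

Boundary ∂_1: C_1 → C_0 sends each edge [p,q] (with p < q) to q − p. For instance
  ∂[v_3,v_6] = [v_6] − [v_3].
As a 10×30 matrix over Z this has rank 9, with invariant factors (1,1,1,1,1,1,1,1,1).

The boundary map ∂_2: C_2 → C_1 sends each 2-simplex [p,q,r] to [q,r] − [p,r] + [p,q]. For instance
  ∂[v_1,v_7,v_8] = [v_7,v_8] − [v_1,v_8] + [v_1,v_7],
  ∂[v_0,v_2,v_8] = [v_2,v_8] − [v_0,v_8] + [v_0,v_2].
The resulting 30×20 matrix has rank 20, and its Smith normal form has invariant factors (1,1,1,1,1,1,1,1,1,1,1,1,1,1,1,1,1,1,1,2).

Now H_k = ker ∂_k / im ∂_{k+1}, so:

  H_0: rank C_0 − rank ∂_1 = 10 − 9 = 1, and the invariant factors of ∂_1 are all 1, so H_0 = Z.
  H_1: rank ker ∂_1 − rank ∂_2 = (30 − 9) − 20 = 1, and ∂_2 has invariant factor 2 > 1, so H_1 = Z ⊕ Z/2.
  H_2: rank ker ∂_2 − rank ∂_3 = (20 − 20) − 0 = 0, and there is no ∂_3, so H_2 = 0.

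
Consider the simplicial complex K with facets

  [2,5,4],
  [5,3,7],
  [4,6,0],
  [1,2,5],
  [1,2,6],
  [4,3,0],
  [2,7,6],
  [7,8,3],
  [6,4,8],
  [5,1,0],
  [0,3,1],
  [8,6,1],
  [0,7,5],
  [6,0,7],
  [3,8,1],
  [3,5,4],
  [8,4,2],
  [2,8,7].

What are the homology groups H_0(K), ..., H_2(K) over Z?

H_0 = Z,  H_1 = Z ⊕ Z/2,  H_2 = 0.

Take the total order 0 < 1 < 2 < 3 < 4 < 5 < 6 < 7 < 8 on the vertex set. Then K (dimension 2) consists of the simplices:

  0-simplices (9): [0], [1], [2], [3], [4], [5], [6], [7], [8]
  1-simplices (27): (27 of them)
  2-simplices (18): [0,1,3], [0,1,5], [0,3,4], [0,4,6], [0,5,7], [0,6,7], [1,2,5], [1,2,6], [1,3,8], [1,6,8], [2,4,5], [2,4,8], [2,6,7], [2,7,8], [3,4,5], [3,5,7], [3,7,8], [4,6,8]

so the chain groups are C_0 ≅ Z^9, C_1 ≅ Z^27, C_2 ≅ Z^18.

∂_1: C_1 → C_0 sends each edge [p,q] (with p < q) to q − p.
The 9×27 boundary matrix has rank 8 and Smith normal form diag(1,1,1,1,1,1,1,1).

∂_2: C_2 → C_1 maps a triangle to the signed sum of its edges. For instance
  ∂[1,3,8] = [3,8] − [1,8] + [1,3],
  ∂[0,5,7] = [5,7] − [0,7] + [0,5].
The resulting 27×18 matrix has rank 18, and its Smith normal form has invariant factors (1,1,1,1,1,1,1,1,1,1,1,1,1,1,1,1,1,2).

Now H_k = ker ∂_k / im ∂_{k+1}, so:

  H_0: rank C_0 − rank ∂_1 = 9 − 8 = 1, and the invariant factors of ∂_1 are all 1, so H_0 = Z.
  H_1: rank ker ∂_1 − rank ∂_2 = (27 − 8) − 18 = 1, and ∂_2 has invariant factor 2 > 1, so H_1 = Z ⊕ Z/2.
  H_2: rank ker ∂_2 − rank ∂_3 = (18 − 18) − 0 = 0, and there is no ∂_3, so H_2 = 0.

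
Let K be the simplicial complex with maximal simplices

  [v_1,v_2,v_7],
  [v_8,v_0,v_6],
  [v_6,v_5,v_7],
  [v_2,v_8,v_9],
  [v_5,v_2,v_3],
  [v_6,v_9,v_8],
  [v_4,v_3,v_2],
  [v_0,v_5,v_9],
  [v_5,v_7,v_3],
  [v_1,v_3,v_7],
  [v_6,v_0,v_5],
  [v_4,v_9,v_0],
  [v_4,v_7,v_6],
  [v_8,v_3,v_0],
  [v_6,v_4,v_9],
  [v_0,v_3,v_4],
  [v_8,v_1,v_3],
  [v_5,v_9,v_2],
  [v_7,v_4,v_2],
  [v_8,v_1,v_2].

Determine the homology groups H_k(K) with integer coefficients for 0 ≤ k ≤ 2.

Order the vertices as v_0 < v_1 < v_2 < v_3 < v_4 < v_5 < v_6 < v_7 < v_8 < v_9. Listing each simplex with vertices in this order, K has dimension 2 with simplices:

  0-simplices (10): [v_0], [v_1], [v_2], [v_3], [v_4], [v_5], [v_6], [v_7], [v_8], [v_9]
  1-simplices (30): (30 of them)
  2-simplices (20): (20 of them)

giving chain groups C_0 ≅ Z^10, C_1 ≅ Z^30, C_2 ≅ Z^20.

∂_1: C_1 → C_0 is given by ∂[p,q] = [q] − [p]. For instance
  ∂[v_5,v_7] = [v_7] − [v_5].
The 10×30 boundary matrix has rank 9 and Smith normal form diag(1,1,1,1,1,1,1,1,1).

The boundary map ∂_2: C_2 → C_1 maps a triangle to the signed sum of its edges. For instance
  ∂[v_5,v_6,v_7] = [v_6,v_7] − [v_5,v_7] + [v_5,v_6],
  ∂[v_0,v_3,v_8] = [v_3,v_8] − [v_0,v_8] + [v_0,v_3].
The 30×20 boundary matrix has rank 20 and Smith normal form diag(1,1,1,1,1,1,1,1,1,1,1,1,1,1,1,1,1,1,1,2).

Computing H_k = (kernel of ∂_k) / (image of ∂_{k+1}):

  H_0: rank C_0 − rank ∂_1 = 10 − 9 = 1, and the invariant factors of ∂_1 are all 1, so H_0 ≅ Z.
  H_1: rank ker ∂_1 − rank ∂_2 = (30 − 9) − 20 = 1, and ∂_2 has invariant factor 2 > 1, so H_1 ≅ Z ⊕ Z/2.
  H_2: rank ker ∂_2 − rank ∂_3 = (20 − 20) − 0 = 0, and there is no ∂_3, so H_2 ≅ 0.

As a check, the Euler characteristic is 10 − 30 + 20 = 0, which agrees with 1 − 1 + 0 = 0.
(K is a triangulation of the Klein bottle.)

H_0 ≅ Z,  H_1 ≅ Z ⊕ Z/2,  H_2 = 0.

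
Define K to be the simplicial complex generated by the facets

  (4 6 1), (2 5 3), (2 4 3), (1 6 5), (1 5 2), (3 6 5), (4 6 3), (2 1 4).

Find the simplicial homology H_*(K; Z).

Take the total order 1 < 2 < 3 < 4 < 5 < 6 on the vertex set. Then K (dimension 2) consists of the simplices:

  0-simplices (6): [1], [2], [3], [4], [5], [6]
  1-simplices (12): [1,2], [1,4], [1,5], [1,6], [2,3], [2,4], [2,5], [3,4], [3,5], [3,6], [4,6], [5,6]
  2-simplices (8): [1,2,4], [1,2,5], [1,4,6], [1,5,6], [2,3,4], [2,3,5], [3,4,6], [3,5,6]

giving chain groups C_0 ≅ Z^6, C_1 ≅ Z^12, C_2 ≅ Z^8.

The boundary map ∂_1: C_1 → C_0 is given by ∂[p,q] = [q] − [p].
The 6×12 boundary matrix has rank 5 and Smith normal form diag(1,1,1,1,1).

The boundary map ∂_2: C_2 → C_1 maps a triangle to the signed sum of its edges. For instance
  ∂[1,4,6] = [4,6] − [1,6] + [1,4],
  ∂[2,3,5] = [3,5] − [2,5] + [2,3].
This gives a 12×8 integer matrix of rank 7; reducing to Smith normal form yields diagonal entries (1,1,1,1,1,1,1).

Computing H_k = (kernel of ∂_k) / (image of ∂_{k+1}):

  H_0: rank C_0 − rank ∂_1 = 6 − 5 = 1, and the invariant factors of ∂_1 are all 1, so H_0 ≅ Z.
  H_1: rank ker ∂_1 − rank ∂_2 = (12 − 5) − 7 = 0, and the invariant factors of ∂_2 are all 1, so H_1 ≅ 0.
  H_2: rank ker ∂_2 − rank ∂_3 = (8 − 7) − 0 = 1, and there is no ∂_3, so H_2 ≅ Z.

(K is a triangulation of the 2-sphere S^2.)

H_0 = Z,  H_1 = 0,  H_2 = Z.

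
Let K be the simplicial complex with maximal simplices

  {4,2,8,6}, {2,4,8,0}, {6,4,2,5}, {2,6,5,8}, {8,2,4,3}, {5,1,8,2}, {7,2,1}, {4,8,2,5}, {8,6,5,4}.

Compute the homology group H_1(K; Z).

Order the vertices as 0 < 1 < 2 < 3 < 4 < 5 < 6 < 7 < 8. Listing each simplex with vertices in this order, K has dimension 3 with simplices:

  0-simplices (9): [0], [1], [2], [3], [4], [5], [6], [7], [8]
  1-simplices (21): [0,2], [0,4], [0,8], [1,2], [1,5], [1,7], [1,8], [2,3], [2,4], [2,5], [2,6], [2,7], [2,8], [3,4], [3,8], [4,5], [4,6], [4,8], [5,6], [5,8], [6,8]
  2-simplices (20): (20 of them)
  3-simplices (8): [0,2,4,8], [1,2,5,8], [2,3,4,8], [2,4,5,6], [2,4,5,8], [2,4,6,8], [2,5,6,8], [4,5,6,8]

so the chain groups are C_0 ≅ Z^9, C_1 ≅ Z^21, C_2 ≅ Z^20, C_3 ≅ Z^8.

The boundary map ∂_1: C_1 → C_0 sends each edge [p,q] (with p < q) to q − p.
The resulting 9×21 matrix has rank 8, and its Smith normal form has invariant factors (1,1,1,1,1,1,1,1).

Boundary ∂_2: C_2 → C_1 acts by ∂[p,q,r] = [q,r] − [p,r] + [p,q]. For instance
  ∂[1,2,5] = [2,5] − [1,5] + [1,2],
  ∂[0,2,4] = [2,4] − [0,4] + [0,2].
This gives a 21×20 integer matrix of rank 13; reducing to Smith normal form yields diagonal entries (1,1,1,1,1,1,1,1,1,1,1,1,1).

Boundary ∂_3: C_3 → C_2 sends each 3-simplex σ to the alternating sum Σ_i (−1)^i (σ with its i-th vertex removed). For instance
  ∂[2,4,6,8] = [4,6,8] − [2,6,8] + [2,4,8] − [2,4,6],
  ∂[2,4,5,6] = [4,5,6] − [2,5,6] + [2,4,6] − [2,4,5].
This gives a 20×8 integer matrix of rank 7; reducing to Smith normal form yields diagonal entries (1,1,1,1,1,1,1).

From H_k ≅ ker(∂_k) / im(∂_{k+1}) we obtain:

  H_1: rank ker ∂_1 − rank ∂_2 = (21 − 8) − 13 = 0, and the invariant factors of ∂_2 are all 1, so H_1 ≅ 0.

H_1 = 0.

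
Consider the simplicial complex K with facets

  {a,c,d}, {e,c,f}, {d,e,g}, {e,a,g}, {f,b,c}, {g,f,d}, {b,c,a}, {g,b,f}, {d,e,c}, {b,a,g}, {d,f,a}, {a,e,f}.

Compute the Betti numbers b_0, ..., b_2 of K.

Take the total order a < b < c < d < e < f < g on the vertex set. Then K (dimension 2) consists of the simplices:

  0-simplices (7): a, b, c, d, e, f, g
  1-simplices (18): ab, ac, ad, ae, af, ag, bc, bf, bg, cd, ce, cf, de, df, dg, ef, eg, fg
  2-simplices (12): abc, abg, acd, adf, aef, aeg, bcf, bfg, cde, cef, deg, dfg

so the chain groups are C_0 ≅ Z^7, C_1 ≅ Z^18, C_2 ≅ Z^12.

The boundary map ∂_1: C_1 → C_0 sends each edge [p,q] (with p < q) to q − p. For instance
  ∂de = e − d.
As a 7×18 matrix over Z this has rank 6, with invariant factors (1,1,1,1,1,1).

The boundary map ∂_2: C_2 → C_1 acts by ∂[p,q,r] = [q,r] − [p,r] + [p,q]. For instance
  ∂adf = df − af + ad,
  ∂abg = bg − ag + ab.
As a 18×12 matrix over Z this has rank 12, with invariant factors (1,1,1,1,1,1,1,1,1,1,1,2).

Reading off H_k = ker ∂_k / im ∂_{k+1}:

  H_0: rank C_0 − rank ∂_1 = 7 − 6 = 1, and the invariant factors of ∂_1 are all 1, so H_0 ≅ Z.
  H_1: rank ker ∂_1 − rank ∂_2 = (18 − 6) − 12 = 0, and ∂_2 has invariant factor 2 > 1, so H_1 ≅ Z/2.
  H_2: rank ker ∂_2 − rank ∂_3 = (12 − 12) − 0 = 0, and there is no ∂_3, so H_2 ≅ 0.

As a check, the Euler characteristic is 7 − 18 + 12 = 1, which agrees with 1 − 0 + 0 = 1.
(K is a triangulation of the real projective plane RP^2.)

Hence the Betti numbers are b_0 = 1, b_1 = 0, b_2 = 0.

b_0 = 1, b_1 = 0, b_2 = 0.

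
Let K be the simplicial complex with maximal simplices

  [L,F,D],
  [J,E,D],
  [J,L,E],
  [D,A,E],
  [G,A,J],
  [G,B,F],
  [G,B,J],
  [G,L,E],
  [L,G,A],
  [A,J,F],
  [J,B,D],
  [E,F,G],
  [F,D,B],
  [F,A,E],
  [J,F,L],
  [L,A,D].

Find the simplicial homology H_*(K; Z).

We work with the vertex ordering A < B < D < E < F < G < J < L. The simplices of K, each written with vertices in increasing order, are:

  0-simplices (8): A, B, D, E, F, G, J, L
  1-simplices (24): AD, AE, AF, AG, AJ, AL, BD, BF, BG, BJ, DE, DF, DJ, DL, EF, EG, EJ, EL, FG, FJ, FL, GJ, GL, JL
  2-simplices (16): ADE, ADL, AEF, AFJ, AGJ, AGL, BDF, BDJ, BFG, BGJ, DEJ, DFL, EFG, EGL, EJL, FJL

so the chain groups are C_0 ≅ Z^8, C_1 ≅ Z^24, C_2 ≅ Z^16.

The boundary map ∂_1: C_1 → C_0 sends each edge [p,q] (with p < q) to q − p.
The 8×24 boundary matrix has rank 7 and Smith normal form diag(1,1,1,1,1,1,1).

Boundary ∂_2: C_2 → C_1 acts by ∂[p,q,r] = [q,r] − [p,r] + [p,q]. For instance
  ∂DFL = FL − DL + DF,
  ∂ADE = DE − AE + AD.
This gives a 24×16 integer matrix of rank 15; reducing to Smith normal form yields diagonal entries (1,1,1,1,1,1,1,1,1,1,1,1,1,1,1).

Reading off H_k = ker ∂_k / im ∂_{k+1}:

  H_0: rank C_0 − rank ∂_1 = 8 − 7 = 1, and the invariant factors of ∂_1 are all 1, so H_0 ≅ Z.
  H_1: rank ker ∂_1 − rank ∂_2 = (24 − 7) − 15 = 2, and the invariant factors of ∂_2 are all 1, so H_1 ≅ Z^2.
  H_2: rank ker ∂_2 − rank ∂_3 = (16 − 15) − 0 = 1, and there is no ∂_3, so H_2 ≅ Z.

As a check, the Euler characteristic is 8 − 24 + 16 = 0, which agrees with 1 − 2 + 1 = 0.

H_0 = Z,  H_1 = Z^2,  H_2 = Z.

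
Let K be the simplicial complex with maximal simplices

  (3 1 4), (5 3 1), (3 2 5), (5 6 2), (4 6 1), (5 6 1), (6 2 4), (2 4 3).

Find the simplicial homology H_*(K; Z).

H_0 = Z,  H_1 = 0,  H_2 = Z.

Fix the vertex order 1 < 2 < 3 < 4 < 5 < 6 and write every simplex with vertices in increasing order. Then dim K = 2 and the simplices of K are:

  0-simplices (6): [1], [2], [3], [4], [5], [6]
  1-simplices (12): [1,3], [1,4], [1,5], [1,6], [2,3], [2,4], [2,5], [2,6], [3,4], [3,5], [4,6], [5,6]
  2-simplices (8): [1,3,4], [1,3,5], [1,4,6], [1,5,6], [2,3,4], [2,3,5], [2,4,6], [2,5,6]

Hence C_0 ≅ Z^6, C_1 ≅ Z^12, C_2 ≅ Z^8.

Boundary ∂_1: C_1 → C_0 is given by ∂[p,q] = [q] − [p]. For instance
  ∂[2,3] = [3] − [2].
As a 6×12 matrix over Z this has rank 5, with invariant factors (1,1,1,1,1).

∂_2: C_2 → C_1 acts by ∂[p,q,r] = [q,r] − [p,r] + [p,q]. For instance
  ∂[1,4,6] = [4,6] − [1,6] + [1,4],
  ∂[1,5,6] = [5,6] − [1,6] + [1,5].
This gives a 12×8 integer matrix of rank 7; reducing to Smith normal form yields diagonal entries (1,1,1,1,1,1,1).

From H_k ≅ ker(∂_k) / im(∂_{k+1}) we obtain:

  H_0: rank C_0 − rank ∂_1 = 6 − 5 = 1, and the invariant factors of ∂_1 are all 1, so H_0 = Z.
  H_1: rank ker ∂_1 − rank ∂_2 = (12 − 5) − 7 = 0, and the invariant factors of ∂_2 are all 1, so H_1 = 0.
  H_2: rank ker ∂_2 − rank ∂_3 = (8 − 7) − 0 = 1, and there is no ∂_3, so H_2 = Z.

As a check, the Euler characteristic is 6 − 12 + 8 = 2, which agrees with 1 − 0 + 1 = 2.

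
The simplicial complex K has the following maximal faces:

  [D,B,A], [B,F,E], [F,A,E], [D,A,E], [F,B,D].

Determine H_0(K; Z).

Take the total order A < B < D < E < F on the vertex set. Then K (dimension 2) consists of the simplices:

  0-simplices (5): A, B, D, E, F
  1-simplices (10): AB, AD, AE, AF, BD, BE, BF, DE, DF, EF
  2-simplices (5): ABD, ADE, AEF, BDF, BEF

giving chain groups C_0 ≅ Z^5, C_1 ≅ Z^10, C_2 ≅ Z^5.

∂_1: C_1 → C_0 sends each edge [p,q] (with p < q) to q − p. For instance
  ∂AB = B − A.
As a 5×10 matrix over Z this has rank 4, with invariant factors (1,1,1,1).

The boundary map ∂_2: C_2 → C_1 sends each 2-simplex [p,q,r] to [q,r] − [p,r] + [p,q]. For instance
  ∂AEF = EF − AF + AE,
  ∂BDF = DF − BF + BD.
The 10×5 boundary matrix has rank 5 and Smith normal form diag(1,1,1,1,1).

Now H_k = ker ∂_k / im ∂_{k+1}, so:

  H_0: rank C_0 − rank ∂_1 = 5 − 4 = 1, and the invariant factors of ∂_1 are all 1, so H_0 ≅ Z.

H_0 = Z.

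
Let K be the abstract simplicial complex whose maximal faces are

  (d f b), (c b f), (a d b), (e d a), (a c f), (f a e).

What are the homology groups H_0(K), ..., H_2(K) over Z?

Order the vertices as a < b < c < d < e < f. Listing each simplex with vertices in this order, K has dimension 2 with simplices:

  0-simplices (6): a, b, c, d, e, f
  1-simplices (12): ab, ac, ad, ae, af, bc, bd, bf, cf, de, df, ef
  2-simplices (6): abd, acf, ade, aef, bcf, bdf

so the chain groups are C_0 ≅ Z^6, C_1 ≅ Z^12, C_2 ≅ Z^6.

Boundary ∂_1: C_1 → C_0 is given by ∂[p,q] = [q] − [p].
As a 6×12 matrix over Z this has rank 5, with invariant factors (1,1,1,1,1).

∂_2: C_2 → C_1 maps a triangle to the signed sum of its edges. For instance
  ∂bdf = df − bf + bd,
  ∂acf = cf − af + ac.
The resulting 12×6 matrix has rank 6, and its Smith normal form has invariant factors (1,1,1,1,1,1).

From H_k ≅ ker(∂_k) / im(∂_{k+1}) we obtain:

  H_0: rank C_0 − rank ∂_1 = 6 − 5 = 1, and the invariant factors of ∂_1 are all 1, so H_0 ≅ Z.
  H_1: rank ker ∂_1 − rank ∂_2 = (12 − 5) − 6 = 1, and the invariant factors of ∂_2 are all 1, so H_1 ≅ Z.
  H_2: rank ker ∂_2 − rank ∂_3 = (6 − 6) − 0 = 0, and there is no ∂_3, so H_2 ≅ 0.

H_0 ≅ Z,  H_1 ≅ Z,  H_2 = 0.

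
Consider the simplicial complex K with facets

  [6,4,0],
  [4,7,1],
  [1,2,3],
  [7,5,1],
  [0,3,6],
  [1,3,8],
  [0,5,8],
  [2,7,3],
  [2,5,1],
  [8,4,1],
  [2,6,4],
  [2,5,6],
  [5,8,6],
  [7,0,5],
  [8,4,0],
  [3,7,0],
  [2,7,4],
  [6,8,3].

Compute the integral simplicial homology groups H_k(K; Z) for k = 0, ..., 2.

Fix the vertex order 0 < 1 < 2 < 3 < 4 < 5 < 6 < 7 < 8 and write every simplex with vertices in increasing order. Then dim K = 2 and the simplices of K are:

  0-simplices (9): [0], [1], [2], [3], [4], [5], [6], [7], [8]
  1-simplices (27): (27 of them)
  2-simplices (18): [0,3,6], [0,3,7], [0,4,6], [0,4,8], [0,5,7], [0,5,8], [1,2,3], [1,2,5], [1,3,8], [1,4,7], [1,4,8], [1,5,7], [2,3,7], [2,4,6], [2,4,7], [2,5,6], [3,6,8], [5,6,8]

Hence C_0 ≅ Z^9, C_1 ≅ Z^27, C_2 ≅ Z^18.

Boundary ∂_1: C_1 → C_0 maps an edge to its endpoints' difference, ∂[p,q] = q − p. For instance
  ∂[0,7] = [7] − [0].
The resulting 9×27 matrix has rank 8, and its Smith normal form has invariant factors (1,1,1,1,1,1,1,1).

Boundary ∂_2: C_2 → C_1 sends each 2-simplex [p,q,r] to [q,r] − [p,r] + [p,q]. For instance
  ∂[0,4,6] = [4,6] − [0,6] + [0,4],
  ∂[0,3,7] = [3,7] − [0,7] + [0,3].
The 27×18 boundary matrix has rank 18 and Smith normal form diag(1,1,1,1,1,1,1,1,1,1,1,1,1,1,1,1,1,2).

Now H_k = ker ∂_k / im ∂_{k+1}, so:

  H_0: rank C_0 − rank ∂_1 = 9 − 8 = 1, and the invariant factors of ∂_1 are all 1, so H_0 = Z.
  H_1: rank ker ∂_1 − rank ∂_2 = (27 − 8) − 18 = 1, and ∂_2 has invariant factor 2 > 1, so H_1 = Z ⊕ Z/2.
  H_2: rank ker ∂_2 − rank ∂_3 = (18 − 18) − 0 = 0, and there is no ∂_3, so H_2 = 0.

H_0 ≅ Z,  H_1 ≅ Z ⊕ Z/2,  H_2 = 0.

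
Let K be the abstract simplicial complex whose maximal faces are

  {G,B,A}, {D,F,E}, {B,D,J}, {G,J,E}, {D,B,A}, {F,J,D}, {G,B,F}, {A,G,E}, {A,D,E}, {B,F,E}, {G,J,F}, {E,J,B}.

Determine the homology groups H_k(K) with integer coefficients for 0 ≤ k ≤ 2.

We work with the vertex ordering A < B < D < E < F < G < J. The simplices of K, each written with vertices in increasing order, are:

  0-simplices (7): A, B, D, E, F, G, J
  1-simplices (18): AB, AD, AE, AG, BD, BE, BF, BG, BJ, DE, DF, DJ, EF, EG, EJ, FG, FJ, GJ
  2-simplices (12): ABD, ABG, ADE, AEG, BDJ, BEF, BEJ, BFG, DEF, DFJ, EGJ, FGJ

so the chain groups are C_0 ≅ Z^7, C_1 ≅ Z^18, C_2 ≅ Z^12.

∂_1: C_1 → C_0 maps an edge to its endpoints' difference, ∂[p,q] = q − p. For instance
  ∂EG = G − E.
The 7×18 boundary matrix has rank 6 and Smith normal form diag(1,1,1,1,1,1).

∂_2: C_2 → C_1 sends each 2-simplex [p,q,r] to [q,r] − [p,r] + [p,q]. For instance
  ∂ABD = BD − AD + AB,
  ∂BDJ = DJ − BJ + BD.
The resulting 18×12 matrix has rank 12, and its Smith normal form has invariant factors (1,1,1,1,1,1,1,1,1,1,1,2).

From H_k ≅ ker(∂_k) / im(∂_{k+1}) we obtain:

  H_0: rank C_0 − rank ∂_1 = 7 − 6 = 1, and the invariant factors of ∂_1 are all 1, so H_0 = Z.
  H_1: rank ker ∂_1 − rank ∂_2 = (18 − 6) − 12 = 0, and ∂_2 has invariant factor 2 > 1, so H_1 = Z_2.
  H_2: rank ker ∂_2 − rank ∂_3 = (12 − 12) − 0 = 0, and there is no ∂_3, so H_2 = 0.

H_0 = Z,  H_1 = Z_2,  H_2 = 0.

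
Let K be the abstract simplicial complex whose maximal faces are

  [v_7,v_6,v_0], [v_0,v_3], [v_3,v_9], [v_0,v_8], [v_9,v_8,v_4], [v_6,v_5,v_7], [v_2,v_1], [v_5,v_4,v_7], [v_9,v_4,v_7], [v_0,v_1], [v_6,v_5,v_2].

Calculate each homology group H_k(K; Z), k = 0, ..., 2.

We work with the vertex ordering v_0 < v_1 < v_2 < v_3 < v_4 < v_5 < v_6 < v_7 < v_8 < v_9. The simplices of K, each written with vertices in increasing order, are:

  0-simplices (10): [v_0], [v_1], [v_2], [v_3], [v_4], [v_5], [v_6], [v_7], [v_8], [v_9]
  1-simplices (18): (18 of them)
  2-simplices (6): [v_0,v_6,v_7], [v_2,v_5,v_6], [v_4,v_5,v_7], [v_4,v_7,v_9], [v_4,v_8,v_9], [v_5,v_6,v_7]

giving chain groups C_0 ≅ Z^10, C_1 ≅ Z^18, C_2 ≅ Z^6.

∂_1: C_1 → C_0 maps an edge to its endpoints' difference, ∂[p,q] = q − p. For instance
  ∂[v_0,v_7] = [v_7] − [v_0].
As a 10×18 matrix over Z this has rank 9, with invariant factors (1,1,1,1,1,1,1,1,1).

∂_2: C_2 → C_1 acts by ∂[p,q,r] = [q,r] − [p,r] + [p,q]. For instance
  ∂[v_4,v_5,v_7] = [v_5,v_7] − [v_4,v_7] + [v_4,v_5],
  ∂[v_0,v_6,v_7] = [v_6,v_7] − [v_0,v_7] + [v_0,v_6].
The 18×6 boundary matrix has rank 6 and Smith normal form diag(1,1,1,1,1,1).

Computing H_k = (kernel of ∂_k) / (image of ∂_{k+1}):

  H_0: rank C_0 − rank ∂_1 = 10 − 9 = 1, and the invariant factors of ∂_1 are all 1, so H_0 ≅ Z.
  H_1: rank ker ∂_1 − rank ∂_2 = (18 − 9) − 6 = 3, and the invariant factors of ∂_2 are all 1, so H_1 ≅ Z^3.
  H_2: rank ker ∂_2 − rank ∂_3 = (6 − 6) − 0 = 0, and there is no ∂_3, so H_2 ≅ 0.

H_0 = Z,  H_1 = Z^3,  H_2 = 0.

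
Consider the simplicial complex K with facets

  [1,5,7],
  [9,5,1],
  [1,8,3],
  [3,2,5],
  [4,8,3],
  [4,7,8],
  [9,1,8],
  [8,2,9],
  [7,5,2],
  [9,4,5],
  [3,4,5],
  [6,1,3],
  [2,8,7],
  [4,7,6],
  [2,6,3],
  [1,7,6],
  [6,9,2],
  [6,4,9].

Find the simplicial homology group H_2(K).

Order the vertices as 1 < 2 < 3 < 4 < 5 < 6 < 7 < 8 < 9. Listing each simplex with vertices in this order, K has dimension 2 with simplices:

  0-simplices (9): [1], [2], [3], [4], [5], [6], [7], [8], [9]
  1-simplices (27): (27 of them)
  2-simplices (18): [1,3,6], [1,3,8], [1,5,7], [1,5,9], [1,6,7], [1,8,9], [2,3,5], [2,3,6], [2,5,7], [2,6,9], [2,7,8], [2,8,9], [3,4,5], [3,4,8], [4,5,9], [4,6,7], [4,6,9], [4,7,8]

so the chain groups are C_0 ≅ Z^9, C_1 ≅ Z^27, C_2 ≅ Z^18.

The boundary map ∂_1: C_1 → C_0 sends each edge [p,q] (with p < q) to q − p.
The 9×27 boundary matrix has rank 8 and Smith normal form diag(1,1,1,1,1,1,1,1).

∂_2: C_2 → C_1 sends each 2-simplex [p,q,r] to [q,r] − [p,r] + [p,q]. For instance
  ∂[2,8,9] = [8,9] − [2,9] + [2,8],
  ∂[4,6,9] = [6,9] − [4,9] + [4,6].
The resulting 27×18 matrix has rank 17, and its Smith normal form has invariant factors (1,1,1,1,1,1,1,1,1,1,1,1,1,1,1,1,1).

Reading off H_k = ker ∂_k / im ∂_{k+1}:

  H_2: rank ker ∂_2 − rank ∂_3 = (18 − 17) − 0 = 1, and there is no ∂_3, so H_2 ≅ Z.

H_2 ≅ Z.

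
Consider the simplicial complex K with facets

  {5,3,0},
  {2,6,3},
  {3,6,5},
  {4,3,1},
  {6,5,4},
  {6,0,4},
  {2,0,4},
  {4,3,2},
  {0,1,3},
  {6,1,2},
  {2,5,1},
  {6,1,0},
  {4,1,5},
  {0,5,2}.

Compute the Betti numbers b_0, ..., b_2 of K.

Take the total order 0 < 1 < 2 < 3 < 4 < 5 < 6 on the vertex set. Then K (dimension 2) consists of the simplices:

  0-simplices (7): [0], [1], [2], [3], [4], [5], [6]
  1-simplices (21): [0,1], [0,2], [0,3], [0,4], [0,5], [0,6], [1,2], [1,3], [1,4], [1,5], [1,6], [2,3], [2,4], [2,5], [2,6], [3,4], [3,5], [3,6], [4,5], [4,6], [5,6]
  2-simplices (14): [0,1,3], [0,1,6], [0,2,4], [0,2,5], [0,3,5], [0,4,6], [1,2,5], [1,2,6], [1,3,4], [1,4,5], [2,3,4], [2,3,6], [3,5,6], [4,5,6]

Hence C_0 ≅ Z^7, C_1 ≅ Z^21, C_2 ≅ Z^14.

∂_1: C_1 → C_0 sends each edge [p,q] (with p < q) to q − p.
This gives a 7×21 integer matrix of rank 6; reducing to Smith normal form yields diagonal entries (1,1,1,1,1,1).

The boundary map ∂_2: C_2 → C_1 maps a triangle to the signed sum of its edges. For instance
  ∂[0,4,6] = [4,6] − [0,6] + [0,4],
  ∂[0,3,5] = [3,5] − [0,5] + [0,3].
The resulting 21×14 matrix has rank 13, and its Smith normal form has invariant factors (1,1,1,1,1,1,1,1,1,1,1,1,1).

Computing H_k = (kernel of ∂_k) / (image of ∂_{k+1}):

  H_0: rank C_0 − rank ∂_1 = 7 − 6 = 1, and the invariant factors of ∂_1 are all 1, so H_0 ≅ Z.
  H_1: rank ker ∂_1 − rank ∂_2 = (21 − 6) − 13 = 2, and the invariant factors of ∂_2 are all 1, so H_1 ≅ Z^2.
  H_2: rank ker ∂_2 − rank ∂_3 = (14 − 13) − 0 = 1, and there is no ∂_3, so H_2 ≅ Z.

As a check, the Euler characteristic is 7 − 21 + 14 = 0, which agrees with 1 − 2 + 1 = 0.
(K is a triangulation of the torus T^2.)

Hence the Betti numbers are b_0 = 1, b_1 = 2, b_2 = 1.

b_0 = 1, b_1 = 2, b_2 = 1.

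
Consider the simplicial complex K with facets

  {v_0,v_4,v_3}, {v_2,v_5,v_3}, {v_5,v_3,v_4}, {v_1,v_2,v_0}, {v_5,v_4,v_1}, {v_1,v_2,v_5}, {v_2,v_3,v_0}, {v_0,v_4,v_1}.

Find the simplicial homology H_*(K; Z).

We work with the vertex ordering v_0 < v_1 < v_2 < v_3 < v_4 < v_5. The simplices of K, each written with vertices in increasing order, are:

  0-simplices (6): [v_0], [v_1], [v_2], [v_3], [v_4], [v_5]
  1-simplices (12): [v_0,v_1], [v_0,v_2], [v_0,v_3], [v_0,v_4], [v_1,v_2], [v_1,v_4], [v_1,v_5], [v_2,v_3], [v_2,v_5], [v_3,v_4], [v_3,v_5], [v_4,v_5]
  2-simplices (8): [v_0,v_1,v_2], [v_0,v_1,v_4], [v_0,v_2,v_3], [v_0,v_3,v_4], [v_1,v_2,v_5], [v_1,v_4,v_5], [v_2,v_3,v_5], [v_3,v_4,v_5]

so the chain groups are C_0 ≅ Z^6, C_1 ≅ Z^12, C_2 ≅ Z^8.

The boundary map ∂_1: C_1 → C_0 maps an edge to its endpoints' difference, ∂[p,q] = q − p.
As a 6×12 matrix over Z this has rank 5, with invariant factors (1,1,1,1,1).

Boundary ∂_2: C_2 → C_1 sends each 2-simplex [p,q,r] to [q,r] − [p,r] + [p,q]. For instance
  ∂[v_0,v_1,v_4] = [v_1,v_4] − [v_0,v_4] + [v_0,v_1],
  ∂[v_1,v_4,v_5] = [v_4,v_5] − [v_1,v_5] + [v_1,v_4].
As a 12×8 matrix over Z this has rank 7, with invariant factors (1,1,1,1,1,1,1).

Now H_k = ker ∂_k / im ∂_{k+1}, so:

  H_0: rank C_0 − rank ∂_1 = 6 − 5 = 1, and the invariant factors of ∂_1 are all 1, so H_0 = Z.
  H_1: rank ker ∂_1 − rank ∂_2 = (12 − 5) − 7 = 0, and the invariant factors of ∂_2 are all 1, so H_1 = 0.
  H_2: rank ker ∂_2 − rank ∂_3 = (8 − 7) − 0 = 1, and there is no ∂_3, so H_2 = Z.

H_0 = Z,  H_1 = 0,  H_2 = Z.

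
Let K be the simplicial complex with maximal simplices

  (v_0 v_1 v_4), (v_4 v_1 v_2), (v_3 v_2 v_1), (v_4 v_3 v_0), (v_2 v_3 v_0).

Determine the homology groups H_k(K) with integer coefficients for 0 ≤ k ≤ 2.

K has 5 vertices, 10 edges, 5 triangles.
rank ∂_0 = 0, rank ∂_1 = 4 ⇒ b_0 = 5 − 0 − 4 = 1; all invariant factors of ∂_1 are 1 so no torsion. So H_0 ≅ Z.
rank ∂_1 = 4, rank ∂_2 = 5 ⇒ b_1 = 10 − 4 − 5 = 1; all invariant factors of ∂_2 are 1 so no torsion. So H_1 ≅ Z.
rank ∂_2 = 5, rank ∂_3 = 0 ⇒ b_2 = 5 − 5 − 0 = 0. So H_2 ≅ 0.

H_0 ≅ Z,  H_1 ≅ Z,  H_2 = 0.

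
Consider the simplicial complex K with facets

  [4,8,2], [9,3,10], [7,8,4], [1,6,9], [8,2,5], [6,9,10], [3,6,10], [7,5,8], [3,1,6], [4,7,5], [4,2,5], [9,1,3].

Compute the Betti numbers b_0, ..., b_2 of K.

b_0 = 2, b_1 = 0, b_2 = 2.

K has 10 vertices, 18 edges, 12 triangles.
rank ∂_0 = 0, rank ∂_1 = 8 ⇒ b_0 = 10 − 0 − 8 = 2; all invariant factors of ∂_1 are 1 so no torsion. So H_0 = Z^2.
rank ∂_1 = 8, rank ∂_2 = 10 ⇒ b_1 = 18 − 8 − 10 = 0; all invariant factors of ∂_2 are 1 so no torsion. So H_1 = 0.
rank ∂_2 = 10, rank ∂_3 = 0 ⇒ b_2 = 12 − 10 − 0 = 2. So H_2 = Z^2.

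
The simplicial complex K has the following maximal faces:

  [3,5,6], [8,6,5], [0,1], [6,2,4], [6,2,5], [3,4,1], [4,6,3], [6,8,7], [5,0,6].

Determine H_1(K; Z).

Fix the vertex order 0 < 1 < 2 < 3 < 4 < 5 < 6 < 7 < 8 and write every simplex with vertices in increasing order. Then dim K = 2 and the simplices of K are:

  0-simplices (9): [0], [1], [2], [3], [4], [5], [6], [7], [8]
  1-simplices (17): [0,1], [0,5], [0,6], [1,3], [1,4], [2,4], [2,5], [2,6], [3,4], [3,5], [3,6], [4,6], [5,6], [5,8], [6,7], [6,8], [7,8]
  2-simplices (8): [0,5,6], [1,3,4], [2,4,6], [2,5,6], [3,4,6], [3,5,6], [5,6,8], [6,7,8]

so the chain groups are C_0 ≅ Z^9, C_1 ≅ Z^17, C_2 ≅ Z^8.

Boundary ∂_1: C_1 → C_0 sends each edge [p,q] (with p < q) to q − p.
The resulting 9×17 matrix has rank 8, and its Smith normal form has invariant factors (1,1,1,1,1,1,1,1).

The boundary map ∂_2: C_2 → C_1 acts by ∂[p,q,r] = [q,r] − [p,r] + [p,q]. For instance
  ∂[1,3,4] = [3,4] − [1,4] + [1,3],
  ∂[2,4,6] = [4,6] − [2,6] + [2,4].
The 17×8 boundary matrix has rank 8 and Smith normal form diag(1,1,1,1,1,1,1,1).

Reading off H_k = ker ∂_k / im ∂_{k+1}:

  H_1: rank ker ∂_1 − rank ∂_2 = (17 − 8) − 8 = 1, and the invariant factors of ∂_2 are all 1, so H_1 ≅ Z.

H_1 = Z.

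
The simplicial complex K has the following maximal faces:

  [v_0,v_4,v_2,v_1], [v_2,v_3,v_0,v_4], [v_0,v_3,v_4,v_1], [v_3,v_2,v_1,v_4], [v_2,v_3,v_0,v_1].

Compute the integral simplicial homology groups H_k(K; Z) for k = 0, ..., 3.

H_0 = Z,  H_1 = 0,  H_2 = 0,  H_3 = Z.

We work with the vertex ordering v_0 < v_1 < v_2 < v_3 < v_4. The simplices of K, each written with vertices in increasing order, are:

  0-simplices (5): [v_0], [v_1], [v_2], [v_3], [v_4]
  1-simplices (10): [v_0,v_1], [v_0,v_2], [v_0,v_3], [v_0,v_4], [v_1,v_2], [v_1,v_3], [v_1,v_4], [v_2,v_3], [v_2,v_4], [v_3,v_4]
  2-simplices (10): [v_0,v_1,v_2], [v_0,v_1,v_3], [v_0,v_1,v_4], [v_0,v_2,v_3], [v_0,v_2,v_4], [v_0,v_3,v_4], [v_1,v_2,v_3], [v_1,v_2,v_4], [v_1,v_3,v_4], [v_2,v_3,v_4]
  3-simplices (5): [v_0,v_1,v_2,v_3], [v_0,v_1,v_2,v_4], [v_0,v_1,v_3,v_4], [v_0,v_2,v_3,v_4], [v_1,v_2,v_3,v_4]

Hence C_0 ≅ Z^5, C_1 ≅ Z^10, C_2 ≅ Z^10, C_3 ≅ Z^5.

Boundary ∂_1: C_1 → C_0 maps an edge to its endpoints' difference, ∂[p,q] = q − p. For instance
  ∂[v_3,v_4] = [v_4] − [v_3].
The resulting 5×10 matrix has rank 4, and its Smith normal form has invariant factors (1,1,1,1).

Boundary ∂_2: C_2 → C_1 acts by ∂[p,q,r] = [q,r] − [p,r] + [p,q]. For instance
  ∂[v_1,v_2,v_4] = [v_2,v_4] − [v_1,v_4] + [v_1,v_2],
  ∂[v_0,v_2,v_3] = [v_2,v_3] − [v_0,v_3] + [v_0,v_2].
This gives a 10×10 integer matrix of rank 6; reducing to Smith normal form yields diagonal entries (1,1,1,1,1,1).

Boundary ∂_3: C_3 → C_2 sends each 3-simplex σ to the alternating sum Σ_i (−1)^i (σ with its i-th vertex removed). For instance
  ∂[v_0,v_1,v_2,v_4] = [v_1,v_2,v_4] − [v_0,v_2,v_4] + [v_0,v_1,v_4] − [v_0,v_1,v_2],
  ∂[v_0,v_1,v_2,v_3] = [v_1,v_2,v_3] − [v_0,v_2,v_3] + [v_0,v_1,v_3] − [v_0,v_1,v_2].
The resulting 10×5 matrix has rank 4, and its Smith normal form has invariant factors (1,1,1,1).

Computing H_k = (kernel of ∂_k) / (image of ∂_{k+1}):

  H_0: rank C_0 − rank ∂_1 = 5 − 4 = 1, and the invariant factors of ∂_1 are all 1, so H_0 ≅ Z.
  H_1: rank ker ∂_1 − rank ∂_2 = (10 − 4) − 6 = 0, and the invariant factors of ∂_2 are all 1, so H_1 ≅ 0.
  H_2: rank ker ∂_2 − rank ∂_3 = (10 − 6) − 4 = 0, and the invariant factors of ∂_3 are all 1, so H_2 ≅ 0.
  H_3: rank ker ∂_3 − rank ∂_4 = (5 − 4) − 0 = 1, and there is no ∂_4, so H_3 ≅ Z.

As a check, the Euler characteristic is 5 − 10 + 10 − 5 = 0, which agrees with 1 − 0 + 0 − 1 = 0.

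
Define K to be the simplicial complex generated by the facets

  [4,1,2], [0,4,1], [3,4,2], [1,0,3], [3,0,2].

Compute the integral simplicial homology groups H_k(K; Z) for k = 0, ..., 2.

K has 5 vertices, 10 edges, 5 triangles.
rank ∂_0 = 0, rank ∂_1 = 4 ⇒ b_0 = 5 − 0 − 4 = 1; all invariant factors of ∂_1 are 1 so no torsion. So H_0 = Z.
rank ∂_1 = 4, rank ∂_2 = 5 ⇒ b_1 = 10 − 4 − 5 = 1; all invariant factors of ∂_2 are 1 so no torsion. So H_1 = Z.
rank ∂_2 = 5, rank ∂_3 = 0 ⇒ b_2 = 5 − 5 − 0 = 0. So H_2 = 0.

H_0 ≅ Z,  H_1 ≅ Z,  H_2 = 0.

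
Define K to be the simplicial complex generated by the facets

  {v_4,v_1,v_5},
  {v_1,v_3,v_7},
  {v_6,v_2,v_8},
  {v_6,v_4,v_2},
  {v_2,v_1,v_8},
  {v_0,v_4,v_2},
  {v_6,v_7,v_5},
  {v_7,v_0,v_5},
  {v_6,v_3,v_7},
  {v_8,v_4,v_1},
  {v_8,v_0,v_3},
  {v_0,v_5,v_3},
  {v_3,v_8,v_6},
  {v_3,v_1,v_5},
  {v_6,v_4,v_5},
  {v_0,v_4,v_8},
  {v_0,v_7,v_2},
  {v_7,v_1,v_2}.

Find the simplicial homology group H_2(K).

H_2 = 0.

We work with the vertex ordering v_0 < v_1 < v_2 < v_3 < v_4 < v_5 < v_6 < v_7 < v_8. The simplices of K, each written with vertices in increasing order, are:

  0-simplices (9): [v_0], [v_1], [v_2], [v_3], [v_4], [v_5], [v_6], [v_7], [v_8]
  1-simplices (27): (27 of them)
  2-simplices (18): (18 of them)

giving chain groups C_0 ≅ Z^9, C_1 ≅ Z^27, C_2 ≅ Z^18.

The boundary map ∂_1: C_1 → C_0 is given by ∂[p,q] = [q] − [p]. For instance
  ∂[v_3,v_7] = [v_7] − [v_3].
As a 9×27 matrix over Z this has rank 8, with invariant factors (1,1,1,1,1,1,1,1).

The boundary map ∂_2: C_2 → C_1 acts by ∂[p,q,r] = [q,r] − [p,r] + [p,q]. For instance
  ∂[v_1,v_4,v_5] = [v_4,v_5] − [v_1,v_5] + [v_1,v_4],
  ∂[v_1,v_2,v_8] = [v_2,v_8] − [v_1,v_8] + [v_1,v_2].
The 27×18 boundary matrix has rank 18 and Smith normal form diag(1,1,1,1,1,1,1,1,1,1,1,1,1,1,1,1,1,2).

Computing H_k = (kernel of ∂_k) / (image of ∂_{k+1}):

  H_2: rank ker ∂_2 − rank ∂_3 = (18 − 18) − 0 = 0, and there is no ∂_3, so H_2 = 0.

(K is a triangulation of the Klein bottle.)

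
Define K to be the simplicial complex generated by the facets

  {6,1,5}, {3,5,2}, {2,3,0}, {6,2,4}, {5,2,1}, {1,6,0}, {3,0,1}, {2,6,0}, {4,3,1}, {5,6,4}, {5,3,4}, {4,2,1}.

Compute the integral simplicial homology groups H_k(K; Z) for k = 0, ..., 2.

H_0 ≅ Z,  H_1 ≅ Z/2,  H_2 = 0.

Take the total order 0 < 1 < 2 < 3 < 4 < 5 < 6 on the vertex set. Then K (dimension 2) consists of the simplices:

  0-simplices (7): [0], [1], [2], [3], [4], [5], [6]
  1-simplices (18): [0,1], [0,2], [0,3], [0,6], [1,2], [1,3], [1,4], [1,5], [1,6], [2,3], [2,4], [2,5], [2,6], [3,4], [3,5], [4,5], [4,6], [5,6]
  2-simplices (12): [0,1,3], [0,1,6], [0,2,3], [0,2,6], [1,2,4], [1,2,5], [1,3,4], [1,5,6], [2,3,5], [2,4,6], [3,4,5], [4,5,6]

Hence C_0 ≅ Z^7, C_1 ≅ Z^18, C_2 ≅ Z^12.

∂_1: C_1 → C_0 is given by ∂[p,q] = [q] − [p]. For instance
  ∂[4,6] = [6] − [4].
The resulting 7×18 matrix has rank 6, and its Smith normal form has invariant factors (1,1,1,1,1,1).

∂_2: C_2 → C_1 acts by ∂[p,q,r] = [q,r] − [p,r] + [p,q]. For instance
  ∂[3,4,5] = [4,5] − [3,5] + [3,4],
  ∂[0,2,3] = [2,3] − [0,3] + [0,2].
This gives a 18×12 integer matrix of rank 12; reducing to Smith normal form yields diagonal entries (1,1,1,1,1,1,1,1,1,1,1,2).

From H_k ≅ ker(∂_k) / im(∂_{k+1}) we obtain:

  H_0: rank C_0 − rank ∂_1 = 7 − 6 = 1, and the invariant factors of ∂_1 are all 1, so H_0 ≅ Z.
  H_1: rank ker ∂_1 − rank ∂_2 = (18 − 6) − 12 = 0, and ∂_2 has invariant factor 2 > 1, so H_1 ≅ Z/2.
  H_2: rank ker ∂_2 − rank ∂_3 = (12 − 12) − 0 = 0, and there is no ∂_3, so H_2 ≅ 0.

As a check, the Euler characteristic is 7 − 18 + 12 = 1, which agrees with 1 − 0 + 0 = 1.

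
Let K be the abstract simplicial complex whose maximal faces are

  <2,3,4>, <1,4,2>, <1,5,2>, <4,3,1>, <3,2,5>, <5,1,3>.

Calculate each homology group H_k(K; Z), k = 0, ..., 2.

H_0 ≅ Z,  H_1 = 0,  H_2 ≅ Z.

Fix the vertex order 1 < 2 < 3 < 4 < 5 and write every simplex with vertices in increasing order. Then dim K = 2 and the simplices of K are:

  0-simplices (5): [1], [2], [3], [4], [5]
  1-simplices (9): [1,2], [1,3], [1,4], [1,5], [2,3], [2,4], [2,5], [3,4], [3,5]
  2-simplices (6): [1,2,4], [1,2,5], [1,3,4], [1,3,5], [2,3,4], [2,3,5]

giving chain groups C_0 ≅ Z^5, C_1 ≅ Z^9, C_2 ≅ Z^6.

Boundary ∂_1: C_1 → C_0 is given by ∂[p,q] = [q] − [p].
The resulting 5×9 matrix has rank 4, and its Smith normal form has invariant factors (1,1,1,1).

∂_2: C_2 → C_1 sends each 2-simplex [p,q,r] to [q,r] − [p,r] + [p,q]. For instance
  ∂[1,2,4] = [2,4] − [1,4] + [1,2],
  ∂[1,2,5] = [2,5] − [1,5] + [1,2].
This gives a 9×6 integer matrix of rank 5; reducing to Smith normal form yields diagonal entries (1,1,1,1,1).

Now H_k = ker ∂_k / im ∂_{k+1}, so:

  H_0: rank C_0 − rank ∂_1 = 5 − 4 = 1, and the invariant factors of ∂_1 are all 1, so H_0 ≅ Z.
  H_1: rank ker ∂_1 − rank ∂_2 = (9 − 4) − 5 = 0, and the invariant factors of ∂_2 are all 1, so H_1 ≅ 0.
  H_2: rank ker ∂_2 − rank ∂_3 = (6 − 5) − 0 = 1, and there is no ∂_3, so H_2 ≅ Z.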